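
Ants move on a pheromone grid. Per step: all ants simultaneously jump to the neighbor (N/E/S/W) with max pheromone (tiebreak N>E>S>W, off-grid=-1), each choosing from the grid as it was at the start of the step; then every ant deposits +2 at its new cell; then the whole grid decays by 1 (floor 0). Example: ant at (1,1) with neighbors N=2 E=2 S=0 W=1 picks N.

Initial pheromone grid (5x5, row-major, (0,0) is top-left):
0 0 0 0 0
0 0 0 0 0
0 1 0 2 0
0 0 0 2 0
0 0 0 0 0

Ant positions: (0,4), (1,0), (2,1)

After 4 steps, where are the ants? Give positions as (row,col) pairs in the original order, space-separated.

Step 1: ant0:(0,4)->S->(1,4) | ant1:(1,0)->N->(0,0) | ant2:(2,1)->N->(1,1)
  grid max=1 at (0,0)
Step 2: ant0:(1,4)->N->(0,4) | ant1:(0,0)->E->(0,1) | ant2:(1,1)->N->(0,1)
  grid max=3 at (0,1)
Step 3: ant0:(0,4)->S->(1,4) | ant1:(0,1)->E->(0,2) | ant2:(0,1)->E->(0,2)
  grid max=3 at (0,2)
Step 4: ant0:(1,4)->N->(0,4) | ant1:(0,2)->W->(0,1) | ant2:(0,2)->W->(0,1)
  grid max=5 at (0,1)

(0,4) (0,1) (0,1)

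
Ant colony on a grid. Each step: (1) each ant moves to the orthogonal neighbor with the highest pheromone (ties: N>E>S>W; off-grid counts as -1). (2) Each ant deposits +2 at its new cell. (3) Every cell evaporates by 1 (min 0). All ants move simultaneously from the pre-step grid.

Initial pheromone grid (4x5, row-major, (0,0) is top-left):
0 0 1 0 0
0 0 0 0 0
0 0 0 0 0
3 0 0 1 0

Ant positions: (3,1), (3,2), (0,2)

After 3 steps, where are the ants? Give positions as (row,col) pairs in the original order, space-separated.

Step 1: ant0:(3,1)->W->(3,0) | ant1:(3,2)->E->(3,3) | ant2:(0,2)->E->(0,3)
  grid max=4 at (3,0)
Step 2: ant0:(3,0)->N->(2,0) | ant1:(3,3)->N->(2,3) | ant2:(0,3)->E->(0,4)
  grid max=3 at (3,0)
Step 3: ant0:(2,0)->S->(3,0) | ant1:(2,3)->S->(3,3) | ant2:(0,4)->S->(1,4)
  grid max=4 at (3,0)

(3,0) (3,3) (1,4)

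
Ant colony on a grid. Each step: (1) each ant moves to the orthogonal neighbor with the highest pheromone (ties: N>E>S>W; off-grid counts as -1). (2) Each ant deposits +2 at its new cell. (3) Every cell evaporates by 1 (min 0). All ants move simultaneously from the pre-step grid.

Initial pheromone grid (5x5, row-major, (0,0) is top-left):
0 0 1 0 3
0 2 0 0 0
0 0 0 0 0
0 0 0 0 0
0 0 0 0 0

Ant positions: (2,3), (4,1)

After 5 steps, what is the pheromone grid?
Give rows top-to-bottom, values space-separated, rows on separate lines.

After step 1: ants at (1,3),(3,1)
  0 0 0 0 2
  0 1 0 1 0
  0 0 0 0 0
  0 1 0 0 0
  0 0 0 0 0
After step 2: ants at (0,3),(2,1)
  0 0 0 1 1
  0 0 0 0 0
  0 1 0 0 0
  0 0 0 0 0
  0 0 0 0 0
After step 3: ants at (0,4),(1,1)
  0 0 0 0 2
  0 1 0 0 0
  0 0 0 0 0
  0 0 0 0 0
  0 0 0 0 0
After step 4: ants at (1,4),(0,1)
  0 1 0 0 1
  0 0 0 0 1
  0 0 0 0 0
  0 0 0 0 0
  0 0 0 0 0
After step 5: ants at (0,4),(0,2)
  0 0 1 0 2
  0 0 0 0 0
  0 0 0 0 0
  0 0 0 0 0
  0 0 0 0 0

0 0 1 0 2
0 0 0 0 0
0 0 0 0 0
0 0 0 0 0
0 0 0 0 0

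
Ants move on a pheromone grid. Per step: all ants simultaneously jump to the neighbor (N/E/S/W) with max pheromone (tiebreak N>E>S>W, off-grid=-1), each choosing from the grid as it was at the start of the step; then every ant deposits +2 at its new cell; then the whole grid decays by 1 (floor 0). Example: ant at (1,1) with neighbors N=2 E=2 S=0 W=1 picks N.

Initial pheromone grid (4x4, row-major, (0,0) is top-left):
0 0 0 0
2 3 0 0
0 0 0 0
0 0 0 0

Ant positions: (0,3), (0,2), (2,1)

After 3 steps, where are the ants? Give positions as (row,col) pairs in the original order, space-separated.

Step 1: ant0:(0,3)->S->(1,3) | ant1:(0,2)->E->(0,3) | ant2:(2,1)->N->(1,1)
  grid max=4 at (1,1)
Step 2: ant0:(1,3)->N->(0,3) | ant1:(0,3)->S->(1,3) | ant2:(1,1)->W->(1,0)
  grid max=3 at (1,1)
Step 3: ant0:(0,3)->S->(1,3) | ant1:(1,3)->N->(0,3) | ant2:(1,0)->E->(1,1)
  grid max=4 at (1,1)

(1,3) (0,3) (1,1)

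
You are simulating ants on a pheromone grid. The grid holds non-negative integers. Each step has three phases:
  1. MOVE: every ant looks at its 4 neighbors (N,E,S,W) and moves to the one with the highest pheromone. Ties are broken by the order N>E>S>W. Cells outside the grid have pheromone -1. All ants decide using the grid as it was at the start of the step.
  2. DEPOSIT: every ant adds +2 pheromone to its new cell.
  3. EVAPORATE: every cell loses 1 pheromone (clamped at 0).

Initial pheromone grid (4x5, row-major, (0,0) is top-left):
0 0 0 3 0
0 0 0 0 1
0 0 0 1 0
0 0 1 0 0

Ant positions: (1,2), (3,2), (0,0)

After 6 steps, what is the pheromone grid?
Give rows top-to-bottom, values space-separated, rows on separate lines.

After step 1: ants at (0,2),(2,2),(0,1)
  0 1 1 2 0
  0 0 0 0 0
  0 0 1 0 0
  0 0 0 0 0
After step 2: ants at (0,3),(1,2),(0,2)
  0 0 2 3 0
  0 0 1 0 0
  0 0 0 0 0
  0 0 0 0 0
After step 3: ants at (0,2),(0,2),(0,3)
  0 0 5 4 0
  0 0 0 0 0
  0 0 0 0 0
  0 0 0 0 0
After step 4: ants at (0,3),(0,3),(0,2)
  0 0 6 7 0
  0 0 0 0 0
  0 0 0 0 0
  0 0 0 0 0
After step 5: ants at (0,2),(0,2),(0,3)
  0 0 9 8 0
  0 0 0 0 0
  0 0 0 0 0
  0 0 0 0 0
After step 6: ants at (0,3),(0,3),(0,2)
  0 0 10 11 0
  0 0 0 0 0
  0 0 0 0 0
  0 0 0 0 0

0 0 10 11 0
0 0 0 0 0
0 0 0 0 0
0 0 0 0 0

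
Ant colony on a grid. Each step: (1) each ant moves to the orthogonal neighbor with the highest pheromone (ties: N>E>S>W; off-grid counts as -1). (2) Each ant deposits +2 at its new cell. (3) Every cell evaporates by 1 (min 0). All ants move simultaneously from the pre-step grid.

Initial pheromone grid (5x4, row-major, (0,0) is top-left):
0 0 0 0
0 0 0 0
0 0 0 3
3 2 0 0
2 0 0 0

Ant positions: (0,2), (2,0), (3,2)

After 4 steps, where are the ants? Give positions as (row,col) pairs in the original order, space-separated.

Step 1: ant0:(0,2)->E->(0,3) | ant1:(2,0)->S->(3,0) | ant2:(3,2)->W->(3,1)
  grid max=4 at (3,0)
Step 2: ant0:(0,3)->S->(1,3) | ant1:(3,0)->E->(3,1) | ant2:(3,1)->W->(3,0)
  grid max=5 at (3,0)
Step 3: ant0:(1,3)->S->(2,3) | ant1:(3,1)->W->(3,0) | ant2:(3,0)->E->(3,1)
  grid max=6 at (3,0)
Step 4: ant0:(2,3)->N->(1,3) | ant1:(3,0)->E->(3,1) | ant2:(3,1)->W->(3,0)
  grid max=7 at (3,0)

(1,3) (3,1) (3,0)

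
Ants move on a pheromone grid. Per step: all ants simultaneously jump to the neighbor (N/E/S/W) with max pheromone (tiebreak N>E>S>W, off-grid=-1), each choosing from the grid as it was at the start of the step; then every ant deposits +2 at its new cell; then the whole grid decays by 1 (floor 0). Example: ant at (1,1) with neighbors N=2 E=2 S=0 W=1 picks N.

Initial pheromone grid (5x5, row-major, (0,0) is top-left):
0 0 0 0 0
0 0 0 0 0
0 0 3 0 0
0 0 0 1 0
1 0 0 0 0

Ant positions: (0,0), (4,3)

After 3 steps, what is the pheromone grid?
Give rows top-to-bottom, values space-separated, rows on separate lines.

After step 1: ants at (0,1),(3,3)
  0 1 0 0 0
  0 0 0 0 0
  0 0 2 0 0
  0 0 0 2 0
  0 0 0 0 0
After step 2: ants at (0,2),(2,3)
  0 0 1 0 0
  0 0 0 0 0
  0 0 1 1 0
  0 0 0 1 0
  0 0 0 0 0
After step 3: ants at (0,3),(3,3)
  0 0 0 1 0
  0 0 0 0 0
  0 0 0 0 0
  0 0 0 2 0
  0 0 0 0 0

0 0 0 1 0
0 0 0 0 0
0 0 0 0 0
0 0 0 2 0
0 0 0 0 0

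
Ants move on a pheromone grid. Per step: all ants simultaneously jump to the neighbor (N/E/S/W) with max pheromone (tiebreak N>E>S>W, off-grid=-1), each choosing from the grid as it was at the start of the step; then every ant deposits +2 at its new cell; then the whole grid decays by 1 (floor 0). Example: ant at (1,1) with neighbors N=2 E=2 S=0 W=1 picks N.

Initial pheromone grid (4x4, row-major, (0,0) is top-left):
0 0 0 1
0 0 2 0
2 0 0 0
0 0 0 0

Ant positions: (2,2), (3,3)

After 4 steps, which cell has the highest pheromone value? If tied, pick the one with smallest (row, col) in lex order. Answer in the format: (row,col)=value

Answer: (1,2)=4

Derivation:
Step 1: ant0:(2,2)->N->(1,2) | ant1:(3,3)->N->(2,3)
  grid max=3 at (1,2)
Step 2: ant0:(1,2)->N->(0,2) | ant1:(2,3)->N->(1,3)
  grid max=2 at (1,2)
Step 3: ant0:(0,2)->S->(1,2) | ant1:(1,3)->W->(1,2)
  grid max=5 at (1,2)
Step 4: ant0:(1,2)->N->(0,2) | ant1:(1,2)->N->(0,2)
  grid max=4 at (1,2)
Final grid:
  0 0 3 0
  0 0 4 0
  0 0 0 0
  0 0 0 0
Max pheromone 4 at (1,2)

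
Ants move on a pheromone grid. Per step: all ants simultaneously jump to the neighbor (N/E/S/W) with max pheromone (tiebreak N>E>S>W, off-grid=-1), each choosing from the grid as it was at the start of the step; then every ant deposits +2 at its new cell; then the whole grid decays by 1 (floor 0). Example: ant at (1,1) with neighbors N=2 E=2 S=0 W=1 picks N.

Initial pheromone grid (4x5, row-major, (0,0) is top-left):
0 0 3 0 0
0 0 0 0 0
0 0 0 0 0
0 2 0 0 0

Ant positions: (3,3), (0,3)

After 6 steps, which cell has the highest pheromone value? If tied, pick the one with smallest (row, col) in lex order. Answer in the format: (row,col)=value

Answer: (0,2)=7

Derivation:
Step 1: ant0:(3,3)->N->(2,3) | ant1:(0,3)->W->(0,2)
  grid max=4 at (0,2)
Step 2: ant0:(2,3)->N->(1,3) | ant1:(0,2)->E->(0,3)
  grid max=3 at (0,2)
Step 3: ant0:(1,3)->N->(0,3) | ant1:(0,3)->W->(0,2)
  grid max=4 at (0,2)
Step 4: ant0:(0,3)->W->(0,2) | ant1:(0,2)->E->(0,3)
  grid max=5 at (0,2)
Step 5: ant0:(0,2)->E->(0,3) | ant1:(0,3)->W->(0,2)
  grid max=6 at (0,2)
Step 6: ant0:(0,3)->W->(0,2) | ant1:(0,2)->E->(0,3)
  grid max=7 at (0,2)
Final grid:
  0 0 7 5 0
  0 0 0 0 0
  0 0 0 0 0
  0 0 0 0 0
Max pheromone 7 at (0,2)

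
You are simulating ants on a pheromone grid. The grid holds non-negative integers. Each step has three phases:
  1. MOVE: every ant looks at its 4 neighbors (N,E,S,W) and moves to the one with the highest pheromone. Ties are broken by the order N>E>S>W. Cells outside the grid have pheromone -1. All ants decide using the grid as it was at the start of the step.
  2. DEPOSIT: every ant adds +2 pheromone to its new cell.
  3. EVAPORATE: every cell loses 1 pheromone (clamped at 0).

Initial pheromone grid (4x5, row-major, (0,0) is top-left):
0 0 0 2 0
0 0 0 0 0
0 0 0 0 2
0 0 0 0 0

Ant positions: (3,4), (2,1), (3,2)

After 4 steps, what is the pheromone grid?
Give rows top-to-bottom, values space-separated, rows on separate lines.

After step 1: ants at (2,4),(1,1),(2,2)
  0 0 0 1 0
  0 1 0 0 0
  0 0 1 0 3
  0 0 0 0 0
After step 2: ants at (1,4),(0,1),(1,2)
  0 1 0 0 0
  0 0 1 0 1
  0 0 0 0 2
  0 0 0 0 0
After step 3: ants at (2,4),(0,2),(0,2)
  0 0 3 0 0
  0 0 0 0 0
  0 0 0 0 3
  0 0 0 0 0
After step 4: ants at (1,4),(0,3),(0,3)
  0 0 2 3 0
  0 0 0 0 1
  0 0 0 0 2
  0 0 0 0 0

0 0 2 3 0
0 0 0 0 1
0 0 0 0 2
0 0 0 0 0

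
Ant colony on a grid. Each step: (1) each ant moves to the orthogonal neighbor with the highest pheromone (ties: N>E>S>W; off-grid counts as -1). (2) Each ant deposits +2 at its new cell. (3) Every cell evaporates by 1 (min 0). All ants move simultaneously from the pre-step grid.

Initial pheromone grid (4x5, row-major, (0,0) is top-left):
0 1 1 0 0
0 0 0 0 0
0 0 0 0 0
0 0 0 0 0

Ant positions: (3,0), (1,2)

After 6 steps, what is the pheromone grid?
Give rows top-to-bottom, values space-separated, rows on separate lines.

After step 1: ants at (2,0),(0,2)
  0 0 2 0 0
  0 0 0 0 0
  1 0 0 0 0
  0 0 0 0 0
After step 2: ants at (1,0),(0,3)
  0 0 1 1 0
  1 0 0 0 0
  0 0 0 0 0
  0 0 0 0 0
After step 3: ants at (0,0),(0,2)
  1 0 2 0 0
  0 0 0 0 0
  0 0 0 0 0
  0 0 0 0 0
After step 4: ants at (0,1),(0,3)
  0 1 1 1 0
  0 0 0 0 0
  0 0 0 0 0
  0 0 0 0 0
After step 5: ants at (0,2),(0,2)
  0 0 4 0 0
  0 0 0 0 0
  0 0 0 0 0
  0 0 0 0 0
After step 6: ants at (0,3),(0,3)
  0 0 3 3 0
  0 0 0 0 0
  0 0 0 0 0
  0 0 0 0 0

0 0 3 3 0
0 0 0 0 0
0 0 0 0 0
0 0 0 0 0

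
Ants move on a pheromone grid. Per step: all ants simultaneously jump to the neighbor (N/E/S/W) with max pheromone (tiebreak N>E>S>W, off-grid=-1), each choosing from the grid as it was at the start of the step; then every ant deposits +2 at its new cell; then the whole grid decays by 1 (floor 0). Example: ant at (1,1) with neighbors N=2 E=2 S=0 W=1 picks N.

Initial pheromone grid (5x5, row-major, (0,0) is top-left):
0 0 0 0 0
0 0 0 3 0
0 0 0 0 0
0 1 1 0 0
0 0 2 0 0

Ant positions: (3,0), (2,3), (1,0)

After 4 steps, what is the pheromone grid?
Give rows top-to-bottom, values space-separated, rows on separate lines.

After step 1: ants at (3,1),(1,3),(0,0)
  1 0 0 0 0
  0 0 0 4 0
  0 0 0 0 0
  0 2 0 0 0
  0 0 1 0 0
After step 2: ants at (2,1),(0,3),(0,1)
  0 1 0 1 0
  0 0 0 3 0
  0 1 0 0 0
  0 1 0 0 0
  0 0 0 0 0
After step 3: ants at (3,1),(1,3),(0,2)
  0 0 1 0 0
  0 0 0 4 0
  0 0 0 0 0
  0 2 0 0 0
  0 0 0 0 0
After step 4: ants at (2,1),(0,3),(0,3)
  0 0 0 3 0
  0 0 0 3 0
  0 1 0 0 0
  0 1 0 0 0
  0 0 0 0 0

0 0 0 3 0
0 0 0 3 0
0 1 0 0 0
0 1 0 0 0
0 0 0 0 0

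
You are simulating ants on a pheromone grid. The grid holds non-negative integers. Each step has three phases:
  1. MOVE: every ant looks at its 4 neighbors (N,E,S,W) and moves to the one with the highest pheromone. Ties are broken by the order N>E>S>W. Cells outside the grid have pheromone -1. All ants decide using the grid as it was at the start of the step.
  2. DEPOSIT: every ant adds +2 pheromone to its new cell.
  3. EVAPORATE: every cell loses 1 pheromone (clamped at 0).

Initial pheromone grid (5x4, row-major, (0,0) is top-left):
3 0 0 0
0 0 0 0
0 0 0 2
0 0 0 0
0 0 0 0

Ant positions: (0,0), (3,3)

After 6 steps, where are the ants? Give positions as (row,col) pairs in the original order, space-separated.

Step 1: ant0:(0,0)->E->(0,1) | ant1:(3,3)->N->(2,3)
  grid max=3 at (2,3)
Step 2: ant0:(0,1)->W->(0,0) | ant1:(2,3)->N->(1,3)
  grid max=3 at (0,0)
Step 3: ant0:(0,0)->E->(0,1) | ant1:(1,3)->S->(2,3)
  grid max=3 at (2,3)
Step 4: ant0:(0,1)->W->(0,0) | ant1:(2,3)->N->(1,3)
  grid max=3 at (0,0)
Step 5: ant0:(0,0)->E->(0,1) | ant1:(1,3)->S->(2,3)
  grid max=3 at (2,3)
Step 6: ant0:(0,1)->W->(0,0) | ant1:(2,3)->N->(1,3)
  grid max=3 at (0,0)

(0,0) (1,3)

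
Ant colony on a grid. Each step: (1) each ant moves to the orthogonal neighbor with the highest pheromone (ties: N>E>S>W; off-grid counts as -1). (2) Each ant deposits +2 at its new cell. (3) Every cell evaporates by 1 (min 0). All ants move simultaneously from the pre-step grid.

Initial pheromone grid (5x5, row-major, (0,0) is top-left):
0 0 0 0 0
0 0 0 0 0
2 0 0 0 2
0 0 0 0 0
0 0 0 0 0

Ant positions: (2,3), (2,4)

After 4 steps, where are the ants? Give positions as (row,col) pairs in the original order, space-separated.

Step 1: ant0:(2,3)->E->(2,4) | ant1:(2,4)->N->(1,4)
  grid max=3 at (2,4)
Step 2: ant0:(2,4)->N->(1,4) | ant1:(1,4)->S->(2,4)
  grid max=4 at (2,4)
Step 3: ant0:(1,4)->S->(2,4) | ant1:(2,4)->N->(1,4)
  grid max=5 at (2,4)
Step 4: ant0:(2,4)->N->(1,4) | ant1:(1,4)->S->(2,4)
  grid max=6 at (2,4)

(1,4) (2,4)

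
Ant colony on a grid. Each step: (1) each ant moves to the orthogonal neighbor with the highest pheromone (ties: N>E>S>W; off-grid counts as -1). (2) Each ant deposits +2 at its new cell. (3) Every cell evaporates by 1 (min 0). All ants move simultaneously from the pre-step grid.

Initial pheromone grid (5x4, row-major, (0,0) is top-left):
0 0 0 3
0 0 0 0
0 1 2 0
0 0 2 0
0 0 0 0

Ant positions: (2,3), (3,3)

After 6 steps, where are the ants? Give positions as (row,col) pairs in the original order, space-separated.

Step 1: ant0:(2,3)->W->(2,2) | ant1:(3,3)->W->(3,2)
  grid max=3 at (2,2)
Step 2: ant0:(2,2)->S->(3,2) | ant1:(3,2)->N->(2,2)
  grid max=4 at (2,2)
Step 3: ant0:(3,2)->N->(2,2) | ant1:(2,2)->S->(3,2)
  grid max=5 at (2,2)
Step 4: ant0:(2,2)->S->(3,2) | ant1:(3,2)->N->(2,2)
  grid max=6 at (2,2)
Step 5: ant0:(3,2)->N->(2,2) | ant1:(2,2)->S->(3,2)
  grid max=7 at (2,2)
Step 6: ant0:(2,2)->S->(3,2) | ant1:(3,2)->N->(2,2)
  grid max=8 at (2,2)

(3,2) (2,2)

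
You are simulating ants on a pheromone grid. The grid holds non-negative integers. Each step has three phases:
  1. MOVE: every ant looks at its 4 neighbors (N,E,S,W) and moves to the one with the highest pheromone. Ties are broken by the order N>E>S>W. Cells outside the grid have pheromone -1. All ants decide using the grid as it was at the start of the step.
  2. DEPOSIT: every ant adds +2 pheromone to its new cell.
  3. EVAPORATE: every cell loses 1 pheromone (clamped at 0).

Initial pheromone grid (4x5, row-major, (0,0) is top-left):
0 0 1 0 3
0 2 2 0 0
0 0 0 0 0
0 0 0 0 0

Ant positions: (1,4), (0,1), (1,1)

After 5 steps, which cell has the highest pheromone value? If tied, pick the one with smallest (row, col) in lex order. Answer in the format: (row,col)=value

Step 1: ant0:(1,4)->N->(0,4) | ant1:(0,1)->S->(1,1) | ant2:(1,1)->E->(1,2)
  grid max=4 at (0,4)
Step 2: ant0:(0,4)->S->(1,4) | ant1:(1,1)->E->(1,2) | ant2:(1,2)->W->(1,1)
  grid max=4 at (1,1)
Step 3: ant0:(1,4)->N->(0,4) | ant1:(1,2)->W->(1,1) | ant2:(1,1)->E->(1,2)
  grid max=5 at (1,1)
Step 4: ant0:(0,4)->S->(1,4) | ant1:(1,1)->E->(1,2) | ant2:(1,2)->W->(1,1)
  grid max=6 at (1,1)
Step 5: ant0:(1,4)->N->(0,4) | ant1:(1,2)->W->(1,1) | ant2:(1,1)->E->(1,2)
  grid max=7 at (1,1)
Final grid:
  0 0 0 0 4
  0 7 7 0 0
  0 0 0 0 0
  0 0 0 0 0
Max pheromone 7 at (1,1)

Answer: (1,1)=7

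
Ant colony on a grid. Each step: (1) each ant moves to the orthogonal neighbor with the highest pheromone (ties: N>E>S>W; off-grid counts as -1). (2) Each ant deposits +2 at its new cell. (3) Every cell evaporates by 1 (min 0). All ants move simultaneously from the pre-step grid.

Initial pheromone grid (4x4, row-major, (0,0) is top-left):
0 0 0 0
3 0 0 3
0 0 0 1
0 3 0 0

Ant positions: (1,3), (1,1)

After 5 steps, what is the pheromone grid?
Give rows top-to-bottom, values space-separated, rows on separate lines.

After step 1: ants at (2,3),(1,0)
  0 0 0 0
  4 0 0 2
  0 0 0 2
  0 2 0 0
After step 2: ants at (1,3),(0,0)
  1 0 0 0
  3 0 0 3
  0 0 0 1
  0 1 0 0
After step 3: ants at (2,3),(1,0)
  0 0 0 0
  4 0 0 2
  0 0 0 2
  0 0 0 0
After step 4: ants at (1,3),(0,0)
  1 0 0 0
  3 0 0 3
  0 0 0 1
  0 0 0 0
After step 5: ants at (2,3),(1,0)
  0 0 0 0
  4 0 0 2
  0 0 0 2
  0 0 0 0

0 0 0 0
4 0 0 2
0 0 0 2
0 0 0 0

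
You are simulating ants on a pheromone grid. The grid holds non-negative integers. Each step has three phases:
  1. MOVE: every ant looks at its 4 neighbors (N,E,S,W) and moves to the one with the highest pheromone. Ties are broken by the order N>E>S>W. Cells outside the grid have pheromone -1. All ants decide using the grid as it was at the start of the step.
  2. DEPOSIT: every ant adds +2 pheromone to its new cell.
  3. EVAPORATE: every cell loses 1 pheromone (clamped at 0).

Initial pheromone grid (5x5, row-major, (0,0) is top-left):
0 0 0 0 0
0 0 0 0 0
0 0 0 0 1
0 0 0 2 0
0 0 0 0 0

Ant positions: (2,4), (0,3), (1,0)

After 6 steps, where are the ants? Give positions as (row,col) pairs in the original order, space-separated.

Step 1: ant0:(2,4)->N->(1,4) | ant1:(0,3)->E->(0,4) | ant2:(1,0)->N->(0,0)
  grid max=1 at (0,0)
Step 2: ant0:(1,4)->N->(0,4) | ant1:(0,4)->S->(1,4) | ant2:(0,0)->E->(0,1)
  grid max=2 at (0,4)
Step 3: ant0:(0,4)->S->(1,4) | ant1:(1,4)->N->(0,4) | ant2:(0,1)->E->(0,2)
  grid max=3 at (0,4)
Step 4: ant0:(1,4)->N->(0,4) | ant1:(0,4)->S->(1,4) | ant2:(0,2)->E->(0,3)
  grid max=4 at (0,4)
Step 5: ant0:(0,4)->S->(1,4) | ant1:(1,4)->N->(0,4) | ant2:(0,3)->E->(0,4)
  grid max=7 at (0,4)
Step 6: ant0:(1,4)->N->(0,4) | ant1:(0,4)->S->(1,4) | ant2:(0,4)->S->(1,4)
  grid max=8 at (0,4)

(0,4) (1,4) (1,4)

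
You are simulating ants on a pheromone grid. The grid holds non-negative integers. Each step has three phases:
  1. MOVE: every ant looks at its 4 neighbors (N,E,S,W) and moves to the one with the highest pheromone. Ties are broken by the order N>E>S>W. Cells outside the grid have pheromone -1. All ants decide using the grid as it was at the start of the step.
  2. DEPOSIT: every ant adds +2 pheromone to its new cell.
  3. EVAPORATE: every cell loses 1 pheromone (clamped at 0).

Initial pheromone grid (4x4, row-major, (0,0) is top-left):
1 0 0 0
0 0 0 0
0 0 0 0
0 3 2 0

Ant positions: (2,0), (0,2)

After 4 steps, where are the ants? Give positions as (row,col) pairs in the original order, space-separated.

Step 1: ant0:(2,0)->N->(1,0) | ant1:(0,2)->E->(0,3)
  grid max=2 at (3,1)
Step 2: ant0:(1,0)->N->(0,0) | ant1:(0,3)->S->(1,3)
  grid max=1 at (0,0)
Step 3: ant0:(0,0)->E->(0,1) | ant1:(1,3)->N->(0,3)
  grid max=1 at (0,1)
Step 4: ant0:(0,1)->E->(0,2) | ant1:(0,3)->S->(1,3)
  grid max=1 at (0,2)

(0,2) (1,3)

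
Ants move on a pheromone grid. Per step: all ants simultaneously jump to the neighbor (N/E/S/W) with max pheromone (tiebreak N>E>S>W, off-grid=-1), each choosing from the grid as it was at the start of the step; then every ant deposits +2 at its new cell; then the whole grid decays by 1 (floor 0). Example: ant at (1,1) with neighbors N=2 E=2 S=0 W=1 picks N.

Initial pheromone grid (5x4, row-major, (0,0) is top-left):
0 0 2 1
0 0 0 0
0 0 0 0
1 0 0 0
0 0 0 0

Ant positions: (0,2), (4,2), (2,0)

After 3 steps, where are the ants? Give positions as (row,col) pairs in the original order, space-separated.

Step 1: ant0:(0,2)->E->(0,3) | ant1:(4,2)->N->(3,2) | ant2:(2,0)->S->(3,0)
  grid max=2 at (0,3)
Step 2: ant0:(0,3)->W->(0,2) | ant1:(3,2)->N->(2,2) | ant2:(3,0)->N->(2,0)
  grid max=2 at (0,2)
Step 3: ant0:(0,2)->E->(0,3) | ant1:(2,2)->N->(1,2) | ant2:(2,0)->S->(3,0)
  grid max=2 at (0,3)

(0,3) (1,2) (3,0)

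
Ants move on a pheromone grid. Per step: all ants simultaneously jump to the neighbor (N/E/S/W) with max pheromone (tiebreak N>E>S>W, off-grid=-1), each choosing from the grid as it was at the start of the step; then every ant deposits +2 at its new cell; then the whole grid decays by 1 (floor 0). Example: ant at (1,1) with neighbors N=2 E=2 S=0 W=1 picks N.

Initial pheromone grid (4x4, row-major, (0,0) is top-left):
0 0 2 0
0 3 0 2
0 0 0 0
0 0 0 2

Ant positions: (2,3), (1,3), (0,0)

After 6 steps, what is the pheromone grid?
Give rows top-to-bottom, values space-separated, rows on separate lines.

After step 1: ants at (1,3),(0,3),(0,1)
  0 1 1 1
  0 2 0 3
  0 0 0 0
  0 0 0 1
After step 2: ants at (0,3),(1,3),(1,1)
  0 0 0 2
  0 3 0 4
  0 0 0 0
  0 0 0 0
After step 3: ants at (1,3),(0,3),(0,1)
  0 1 0 3
  0 2 0 5
  0 0 0 0
  0 0 0 0
After step 4: ants at (0,3),(1,3),(1,1)
  0 0 0 4
  0 3 0 6
  0 0 0 0
  0 0 0 0
After step 5: ants at (1,3),(0,3),(0,1)
  0 1 0 5
  0 2 0 7
  0 0 0 0
  0 0 0 0
After step 6: ants at (0,3),(1,3),(1,1)
  0 0 0 6
  0 3 0 8
  0 0 0 0
  0 0 0 0

0 0 0 6
0 3 0 8
0 0 0 0
0 0 0 0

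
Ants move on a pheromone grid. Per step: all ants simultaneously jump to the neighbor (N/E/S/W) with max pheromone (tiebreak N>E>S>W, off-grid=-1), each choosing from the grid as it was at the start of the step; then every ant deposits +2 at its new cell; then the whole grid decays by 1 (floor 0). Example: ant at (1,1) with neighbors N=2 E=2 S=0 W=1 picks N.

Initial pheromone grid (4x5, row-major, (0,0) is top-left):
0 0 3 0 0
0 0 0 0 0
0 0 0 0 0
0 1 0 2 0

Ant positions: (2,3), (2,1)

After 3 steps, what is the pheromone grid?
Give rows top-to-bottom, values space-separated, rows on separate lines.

After step 1: ants at (3,3),(3,1)
  0 0 2 0 0
  0 0 0 0 0
  0 0 0 0 0
  0 2 0 3 0
After step 2: ants at (2,3),(2,1)
  0 0 1 0 0
  0 0 0 0 0
  0 1 0 1 0
  0 1 0 2 0
After step 3: ants at (3,3),(3,1)
  0 0 0 0 0
  0 0 0 0 0
  0 0 0 0 0
  0 2 0 3 0

0 0 0 0 0
0 0 0 0 0
0 0 0 0 0
0 2 0 3 0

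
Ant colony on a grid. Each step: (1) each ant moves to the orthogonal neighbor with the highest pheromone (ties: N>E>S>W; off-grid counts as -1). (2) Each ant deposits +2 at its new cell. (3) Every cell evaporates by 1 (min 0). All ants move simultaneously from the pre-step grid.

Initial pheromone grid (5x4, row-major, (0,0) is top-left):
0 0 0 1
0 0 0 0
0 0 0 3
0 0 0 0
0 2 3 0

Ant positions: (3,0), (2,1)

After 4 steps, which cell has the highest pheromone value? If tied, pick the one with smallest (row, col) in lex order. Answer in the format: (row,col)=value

Answer: (0,1)=1

Derivation:
Step 1: ant0:(3,0)->N->(2,0) | ant1:(2,1)->N->(1,1)
  grid max=2 at (2,3)
Step 2: ant0:(2,0)->N->(1,0) | ant1:(1,1)->N->(0,1)
  grid max=1 at (0,1)
Step 3: ant0:(1,0)->N->(0,0) | ant1:(0,1)->E->(0,2)
  grid max=1 at (0,0)
Step 4: ant0:(0,0)->E->(0,1) | ant1:(0,2)->E->(0,3)
  grid max=1 at (0,1)
Final grid:
  0 1 0 1
  0 0 0 0
  0 0 0 0
  0 0 0 0
  0 0 0 0
Max pheromone 1 at (0,1)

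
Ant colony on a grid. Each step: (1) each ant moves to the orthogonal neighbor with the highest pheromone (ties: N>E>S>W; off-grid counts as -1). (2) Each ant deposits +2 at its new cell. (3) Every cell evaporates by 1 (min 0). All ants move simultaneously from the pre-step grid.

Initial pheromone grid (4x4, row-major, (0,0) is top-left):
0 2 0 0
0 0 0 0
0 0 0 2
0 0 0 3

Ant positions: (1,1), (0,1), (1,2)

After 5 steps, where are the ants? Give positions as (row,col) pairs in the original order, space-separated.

Step 1: ant0:(1,1)->N->(0,1) | ant1:(0,1)->E->(0,2) | ant2:(1,2)->N->(0,2)
  grid max=3 at (0,1)
Step 2: ant0:(0,1)->E->(0,2) | ant1:(0,2)->W->(0,1) | ant2:(0,2)->W->(0,1)
  grid max=6 at (0,1)
Step 3: ant0:(0,2)->W->(0,1) | ant1:(0,1)->E->(0,2) | ant2:(0,1)->E->(0,2)
  grid max=7 at (0,1)
Step 4: ant0:(0,1)->E->(0,2) | ant1:(0,2)->W->(0,1) | ant2:(0,2)->W->(0,1)
  grid max=10 at (0,1)
Step 5: ant0:(0,2)->W->(0,1) | ant1:(0,1)->E->(0,2) | ant2:(0,1)->E->(0,2)
  grid max=11 at (0,1)

(0,1) (0,2) (0,2)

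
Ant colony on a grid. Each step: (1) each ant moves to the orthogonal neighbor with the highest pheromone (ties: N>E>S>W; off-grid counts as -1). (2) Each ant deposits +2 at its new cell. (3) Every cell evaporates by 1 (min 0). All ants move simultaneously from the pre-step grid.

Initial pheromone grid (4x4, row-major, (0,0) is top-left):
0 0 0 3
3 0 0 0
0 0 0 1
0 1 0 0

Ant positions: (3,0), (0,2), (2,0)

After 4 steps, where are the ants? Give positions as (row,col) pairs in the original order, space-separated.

Step 1: ant0:(3,0)->E->(3,1) | ant1:(0,2)->E->(0,3) | ant2:(2,0)->N->(1,0)
  grid max=4 at (0,3)
Step 2: ant0:(3,1)->N->(2,1) | ant1:(0,3)->S->(1,3) | ant2:(1,0)->N->(0,0)
  grid max=3 at (0,3)
Step 3: ant0:(2,1)->S->(3,1) | ant1:(1,3)->N->(0,3) | ant2:(0,0)->S->(1,0)
  grid max=4 at (0,3)
Step 4: ant0:(3,1)->N->(2,1) | ant1:(0,3)->S->(1,3) | ant2:(1,0)->N->(0,0)
  grid max=3 at (0,3)

(2,1) (1,3) (0,0)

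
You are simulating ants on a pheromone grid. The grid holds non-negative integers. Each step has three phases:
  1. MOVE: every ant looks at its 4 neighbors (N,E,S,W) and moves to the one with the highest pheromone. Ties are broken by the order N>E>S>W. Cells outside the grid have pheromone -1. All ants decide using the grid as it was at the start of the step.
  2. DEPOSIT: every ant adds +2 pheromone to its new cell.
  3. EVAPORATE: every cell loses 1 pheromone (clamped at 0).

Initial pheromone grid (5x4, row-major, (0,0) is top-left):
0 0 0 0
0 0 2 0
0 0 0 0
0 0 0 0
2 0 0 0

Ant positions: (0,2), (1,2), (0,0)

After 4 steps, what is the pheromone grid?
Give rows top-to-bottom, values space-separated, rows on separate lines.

After step 1: ants at (1,2),(0,2),(0,1)
  0 1 1 0
  0 0 3 0
  0 0 0 0
  0 0 0 0
  1 0 0 0
After step 2: ants at (0,2),(1,2),(0,2)
  0 0 4 0
  0 0 4 0
  0 0 0 0
  0 0 0 0
  0 0 0 0
After step 3: ants at (1,2),(0,2),(1,2)
  0 0 5 0
  0 0 7 0
  0 0 0 0
  0 0 0 0
  0 0 0 0
After step 4: ants at (0,2),(1,2),(0,2)
  0 0 8 0
  0 0 8 0
  0 0 0 0
  0 0 0 0
  0 0 0 0

0 0 8 0
0 0 8 0
0 0 0 0
0 0 0 0
0 0 0 0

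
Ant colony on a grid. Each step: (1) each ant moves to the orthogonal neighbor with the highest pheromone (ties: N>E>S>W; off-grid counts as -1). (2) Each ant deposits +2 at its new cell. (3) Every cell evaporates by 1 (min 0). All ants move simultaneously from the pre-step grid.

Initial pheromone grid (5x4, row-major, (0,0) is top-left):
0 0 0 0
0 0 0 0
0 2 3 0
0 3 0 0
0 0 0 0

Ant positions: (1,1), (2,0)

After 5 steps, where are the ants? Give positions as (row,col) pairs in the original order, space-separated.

Step 1: ant0:(1,1)->S->(2,1) | ant1:(2,0)->E->(2,1)
  grid max=5 at (2,1)
Step 2: ant0:(2,1)->E->(2,2) | ant1:(2,1)->E->(2,2)
  grid max=5 at (2,2)
Step 3: ant0:(2,2)->W->(2,1) | ant1:(2,2)->W->(2,1)
  grid max=7 at (2,1)
Step 4: ant0:(2,1)->E->(2,2) | ant1:(2,1)->E->(2,2)
  grid max=7 at (2,2)
Step 5: ant0:(2,2)->W->(2,1) | ant1:(2,2)->W->(2,1)
  grid max=9 at (2,1)

(2,1) (2,1)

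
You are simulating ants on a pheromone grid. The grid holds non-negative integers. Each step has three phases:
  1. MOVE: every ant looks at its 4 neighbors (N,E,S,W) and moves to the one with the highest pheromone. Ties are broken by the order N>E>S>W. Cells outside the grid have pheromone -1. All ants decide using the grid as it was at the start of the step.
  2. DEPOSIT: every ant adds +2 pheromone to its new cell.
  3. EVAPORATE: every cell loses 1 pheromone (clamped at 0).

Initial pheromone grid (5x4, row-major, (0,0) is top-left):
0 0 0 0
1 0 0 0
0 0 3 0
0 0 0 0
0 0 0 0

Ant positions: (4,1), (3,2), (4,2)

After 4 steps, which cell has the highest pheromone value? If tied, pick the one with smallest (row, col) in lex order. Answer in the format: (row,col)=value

Step 1: ant0:(4,1)->N->(3,1) | ant1:(3,2)->N->(2,2) | ant2:(4,2)->N->(3,2)
  grid max=4 at (2,2)
Step 2: ant0:(3,1)->E->(3,2) | ant1:(2,2)->S->(3,2) | ant2:(3,2)->N->(2,2)
  grid max=5 at (2,2)
Step 3: ant0:(3,2)->N->(2,2) | ant1:(3,2)->N->(2,2) | ant2:(2,2)->S->(3,2)
  grid max=8 at (2,2)
Step 4: ant0:(2,2)->S->(3,2) | ant1:(2,2)->S->(3,2) | ant2:(3,2)->N->(2,2)
  grid max=9 at (2,2)
Final grid:
  0 0 0 0
  0 0 0 0
  0 0 9 0
  0 0 8 0
  0 0 0 0
Max pheromone 9 at (2,2)

Answer: (2,2)=9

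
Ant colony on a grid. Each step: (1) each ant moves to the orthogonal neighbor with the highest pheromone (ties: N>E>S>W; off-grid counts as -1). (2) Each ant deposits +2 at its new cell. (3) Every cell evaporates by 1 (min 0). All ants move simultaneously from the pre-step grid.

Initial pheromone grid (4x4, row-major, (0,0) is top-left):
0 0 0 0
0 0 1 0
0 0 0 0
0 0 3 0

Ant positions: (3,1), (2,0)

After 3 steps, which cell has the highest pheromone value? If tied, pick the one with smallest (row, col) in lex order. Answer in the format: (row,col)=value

Answer: (3,2)=4

Derivation:
Step 1: ant0:(3,1)->E->(3,2) | ant1:(2,0)->N->(1,0)
  grid max=4 at (3,2)
Step 2: ant0:(3,2)->N->(2,2) | ant1:(1,0)->N->(0,0)
  grid max=3 at (3,2)
Step 3: ant0:(2,2)->S->(3,2) | ant1:(0,0)->E->(0,1)
  grid max=4 at (3,2)
Final grid:
  0 1 0 0
  0 0 0 0
  0 0 0 0
  0 0 4 0
Max pheromone 4 at (3,2)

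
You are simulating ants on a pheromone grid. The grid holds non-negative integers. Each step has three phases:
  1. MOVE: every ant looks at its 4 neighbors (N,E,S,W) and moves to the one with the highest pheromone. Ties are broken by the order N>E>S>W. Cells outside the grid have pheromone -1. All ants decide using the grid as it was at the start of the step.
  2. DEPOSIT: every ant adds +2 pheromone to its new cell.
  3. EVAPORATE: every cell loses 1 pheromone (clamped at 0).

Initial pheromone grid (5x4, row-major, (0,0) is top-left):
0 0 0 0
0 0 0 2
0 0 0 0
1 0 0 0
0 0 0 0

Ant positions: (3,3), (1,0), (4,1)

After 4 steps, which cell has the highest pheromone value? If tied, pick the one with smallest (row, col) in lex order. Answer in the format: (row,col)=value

Answer: (0,3)=2

Derivation:
Step 1: ant0:(3,3)->N->(2,3) | ant1:(1,0)->N->(0,0) | ant2:(4,1)->N->(3,1)
  grid max=1 at (0,0)
Step 2: ant0:(2,3)->N->(1,3) | ant1:(0,0)->E->(0,1) | ant2:(3,1)->N->(2,1)
  grid max=2 at (1,3)
Step 3: ant0:(1,3)->N->(0,3) | ant1:(0,1)->E->(0,2) | ant2:(2,1)->N->(1,1)
  grid max=1 at (0,2)
Step 4: ant0:(0,3)->S->(1,3) | ant1:(0,2)->E->(0,3) | ant2:(1,1)->N->(0,1)
  grid max=2 at (0,3)
Final grid:
  0 1 0 2
  0 0 0 2
  0 0 0 0
  0 0 0 0
  0 0 0 0
Max pheromone 2 at (0,3)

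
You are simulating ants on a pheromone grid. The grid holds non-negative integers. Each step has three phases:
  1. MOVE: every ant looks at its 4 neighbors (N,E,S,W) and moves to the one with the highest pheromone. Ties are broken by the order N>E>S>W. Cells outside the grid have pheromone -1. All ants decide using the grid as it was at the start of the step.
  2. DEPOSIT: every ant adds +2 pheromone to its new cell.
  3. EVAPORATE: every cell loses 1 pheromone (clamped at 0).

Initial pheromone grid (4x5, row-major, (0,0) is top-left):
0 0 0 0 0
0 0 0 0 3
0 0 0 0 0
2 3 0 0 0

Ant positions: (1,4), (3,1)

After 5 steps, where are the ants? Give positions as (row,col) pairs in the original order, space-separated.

Step 1: ant0:(1,4)->N->(0,4) | ant1:(3,1)->W->(3,0)
  grid max=3 at (3,0)
Step 2: ant0:(0,4)->S->(1,4) | ant1:(3,0)->E->(3,1)
  grid max=3 at (1,4)
Step 3: ant0:(1,4)->N->(0,4) | ant1:(3,1)->W->(3,0)
  grid max=3 at (3,0)
Step 4: ant0:(0,4)->S->(1,4) | ant1:(3,0)->E->(3,1)
  grid max=3 at (1,4)
Step 5: ant0:(1,4)->N->(0,4) | ant1:(3,1)->W->(3,0)
  grid max=3 at (3,0)

(0,4) (3,0)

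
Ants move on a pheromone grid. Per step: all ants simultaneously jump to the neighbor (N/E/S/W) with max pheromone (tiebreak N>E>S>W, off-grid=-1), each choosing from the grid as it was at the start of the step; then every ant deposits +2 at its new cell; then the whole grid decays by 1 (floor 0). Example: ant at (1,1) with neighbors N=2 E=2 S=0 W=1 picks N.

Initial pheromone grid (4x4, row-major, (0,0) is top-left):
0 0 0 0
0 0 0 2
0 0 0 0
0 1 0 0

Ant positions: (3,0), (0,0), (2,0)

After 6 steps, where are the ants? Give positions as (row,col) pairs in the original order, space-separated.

Step 1: ant0:(3,0)->E->(3,1) | ant1:(0,0)->E->(0,1) | ant2:(2,0)->N->(1,0)
  grid max=2 at (3,1)
Step 2: ant0:(3,1)->N->(2,1) | ant1:(0,1)->E->(0,2) | ant2:(1,0)->N->(0,0)
  grid max=1 at (0,0)
Step 3: ant0:(2,1)->S->(3,1) | ant1:(0,2)->E->(0,3) | ant2:(0,0)->E->(0,1)
  grid max=2 at (3,1)
Step 4: ant0:(3,1)->N->(2,1) | ant1:(0,3)->S->(1,3) | ant2:(0,1)->E->(0,2)
  grid max=1 at (0,2)
Step 5: ant0:(2,1)->S->(3,1) | ant1:(1,3)->N->(0,3) | ant2:(0,2)->E->(0,3)
  grid max=3 at (0,3)
Step 6: ant0:(3,1)->N->(2,1) | ant1:(0,3)->S->(1,3) | ant2:(0,3)->S->(1,3)
  grid max=3 at (1,3)

(2,1) (1,3) (1,3)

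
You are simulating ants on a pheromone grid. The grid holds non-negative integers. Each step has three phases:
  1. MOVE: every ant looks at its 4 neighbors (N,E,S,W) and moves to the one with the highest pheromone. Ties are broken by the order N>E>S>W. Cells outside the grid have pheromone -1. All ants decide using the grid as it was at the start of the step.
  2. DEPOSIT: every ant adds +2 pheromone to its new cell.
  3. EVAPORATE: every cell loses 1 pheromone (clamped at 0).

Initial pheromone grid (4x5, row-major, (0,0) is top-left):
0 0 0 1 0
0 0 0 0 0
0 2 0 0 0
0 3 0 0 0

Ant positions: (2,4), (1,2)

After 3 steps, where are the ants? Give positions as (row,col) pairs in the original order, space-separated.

Step 1: ant0:(2,4)->N->(1,4) | ant1:(1,2)->N->(0,2)
  grid max=2 at (3,1)
Step 2: ant0:(1,4)->N->(0,4) | ant1:(0,2)->E->(0,3)
  grid max=1 at (0,3)
Step 3: ant0:(0,4)->W->(0,3) | ant1:(0,3)->E->(0,4)
  grid max=2 at (0,3)

(0,3) (0,4)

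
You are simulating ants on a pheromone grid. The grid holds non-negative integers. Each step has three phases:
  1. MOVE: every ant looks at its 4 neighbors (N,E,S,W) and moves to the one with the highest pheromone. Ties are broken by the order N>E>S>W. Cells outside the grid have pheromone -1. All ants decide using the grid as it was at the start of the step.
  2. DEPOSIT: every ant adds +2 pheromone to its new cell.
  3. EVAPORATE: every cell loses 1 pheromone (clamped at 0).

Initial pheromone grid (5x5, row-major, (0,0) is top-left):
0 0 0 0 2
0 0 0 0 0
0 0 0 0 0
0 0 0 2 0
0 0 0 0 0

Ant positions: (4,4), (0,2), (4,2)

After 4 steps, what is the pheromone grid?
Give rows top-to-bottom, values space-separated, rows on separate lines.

After step 1: ants at (3,4),(0,3),(3,2)
  0 0 0 1 1
  0 0 0 0 0
  0 0 0 0 0
  0 0 1 1 1
  0 0 0 0 0
After step 2: ants at (3,3),(0,4),(3,3)
  0 0 0 0 2
  0 0 0 0 0
  0 0 0 0 0
  0 0 0 4 0
  0 0 0 0 0
After step 3: ants at (2,3),(1,4),(2,3)
  0 0 0 0 1
  0 0 0 0 1
  0 0 0 3 0
  0 0 0 3 0
  0 0 0 0 0
After step 4: ants at (3,3),(0,4),(3,3)
  0 0 0 0 2
  0 0 0 0 0
  0 0 0 2 0
  0 0 0 6 0
  0 0 0 0 0

0 0 0 0 2
0 0 0 0 0
0 0 0 2 0
0 0 0 6 0
0 0 0 0 0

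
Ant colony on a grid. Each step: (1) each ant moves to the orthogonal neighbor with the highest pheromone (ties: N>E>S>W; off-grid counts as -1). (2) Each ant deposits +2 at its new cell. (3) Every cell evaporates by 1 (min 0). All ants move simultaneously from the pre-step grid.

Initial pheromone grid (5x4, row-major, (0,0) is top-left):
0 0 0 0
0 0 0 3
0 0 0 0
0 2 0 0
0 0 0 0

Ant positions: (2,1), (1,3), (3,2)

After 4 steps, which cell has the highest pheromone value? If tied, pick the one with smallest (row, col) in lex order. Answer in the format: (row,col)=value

Answer: (3,1)=6

Derivation:
Step 1: ant0:(2,1)->S->(3,1) | ant1:(1,3)->N->(0,3) | ant2:(3,2)->W->(3,1)
  grid max=5 at (3,1)
Step 2: ant0:(3,1)->N->(2,1) | ant1:(0,3)->S->(1,3) | ant2:(3,1)->N->(2,1)
  grid max=4 at (3,1)
Step 3: ant0:(2,1)->S->(3,1) | ant1:(1,3)->N->(0,3) | ant2:(2,1)->S->(3,1)
  grid max=7 at (3,1)
Step 4: ant0:(3,1)->N->(2,1) | ant1:(0,3)->S->(1,3) | ant2:(3,1)->N->(2,1)
  grid max=6 at (3,1)
Final grid:
  0 0 0 0
  0 0 0 3
  0 5 0 0
  0 6 0 0
  0 0 0 0
Max pheromone 6 at (3,1)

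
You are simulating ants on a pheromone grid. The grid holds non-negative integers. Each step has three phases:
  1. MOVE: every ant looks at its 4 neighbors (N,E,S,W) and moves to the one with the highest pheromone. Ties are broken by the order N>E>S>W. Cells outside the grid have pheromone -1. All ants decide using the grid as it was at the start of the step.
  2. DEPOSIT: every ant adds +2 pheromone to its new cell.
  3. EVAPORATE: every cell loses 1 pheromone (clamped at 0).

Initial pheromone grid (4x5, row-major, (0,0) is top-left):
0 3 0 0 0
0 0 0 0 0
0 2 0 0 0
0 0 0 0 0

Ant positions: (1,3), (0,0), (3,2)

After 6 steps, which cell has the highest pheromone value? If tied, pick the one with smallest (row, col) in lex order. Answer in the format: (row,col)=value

Answer: (0,1)=7

Derivation:
Step 1: ant0:(1,3)->N->(0,3) | ant1:(0,0)->E->(0,1) | ant2:(3,2)->N->(2,2)
  grid max=4 at (0,1)
Step 2: ant0:(0,3)->E->(0,4) | ant1:(0,1)->E->(0,2) | ant2:(2,2)->W->(2,1)
  grid max=3 at (0,1)
Step 3: ant0:(0,4)->S->(1,4) | ant1:(0,2)->W->(0,1) | ant2:(2,1)->N->(1,1)
  grid max=4 at (0,1)
Step 4: ant0:(1,4)->N->(0,4) | ant1:(0,1)->S->(1,1) | ant2:(1,1)->N->(0,1)
  grid max=5 at (0,1)
Step 5: ant0:(0,4)->S->(1,4) | ant1:(1,1)->N->(0,1) | ant2:(0,1)->S->(1,1)
  grid max=6 at (0,1)
Step 6: ant0:(1,4)->N->(0,4) | ant1:(0,1)->S->(1,1) | ant2:(1,1)->N->(0,1)
  grid max=7 at (0,1)
Final grid:
  0 7 0 0 1
  0 4 0 0 0
  0 0 0 0 0
  0 0 0 0 0
Max pheromone 7 at (0,1)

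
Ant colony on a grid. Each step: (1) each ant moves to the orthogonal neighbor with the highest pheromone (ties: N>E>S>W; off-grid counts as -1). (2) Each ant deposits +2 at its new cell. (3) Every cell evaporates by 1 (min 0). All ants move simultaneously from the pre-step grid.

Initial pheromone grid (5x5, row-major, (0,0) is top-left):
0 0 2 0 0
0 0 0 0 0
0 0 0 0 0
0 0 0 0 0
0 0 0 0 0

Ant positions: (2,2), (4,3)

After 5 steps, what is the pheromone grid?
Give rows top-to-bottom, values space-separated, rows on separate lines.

After step 1: ants at (1,2),(3,3)
  0 0 1 0 0
  0 0 1 0 0
  0 0 0 0 0
  0 0 0 1 0
  0 0 0 0 0
After step 2: ants at (0,2),(2,3)
  0 0 2 0 0
  0 0 0 0 0
  0 0 0 1 0
  0 0 0 0 0
  0 0 0 0 0
After step 3: ants at (0,3),(1,3)
  0 0 1 1 0
  0 0 0 1 0
  0 0 0 0 0
  0 0 0 0 0
  0 0 0 0 0
After step 4: ants at (1,3),(0,3)
  0 0 0 2 0
  0 0 0 2 0
  0 0 0 0 0
  0 0 0 0 0
  0 0 0 0 0
After step 5: ants at (0,3),(1,3)
  0 0 0 3 0
  0 0 0 3 0
  0 0 0 0 0
  0 0 0 0 0
  0 0 0 0 0

0 0 0 3 0
0 0 0 3 0
0 0 0 0 0
0 0 0 0 0
0 0 0 0 0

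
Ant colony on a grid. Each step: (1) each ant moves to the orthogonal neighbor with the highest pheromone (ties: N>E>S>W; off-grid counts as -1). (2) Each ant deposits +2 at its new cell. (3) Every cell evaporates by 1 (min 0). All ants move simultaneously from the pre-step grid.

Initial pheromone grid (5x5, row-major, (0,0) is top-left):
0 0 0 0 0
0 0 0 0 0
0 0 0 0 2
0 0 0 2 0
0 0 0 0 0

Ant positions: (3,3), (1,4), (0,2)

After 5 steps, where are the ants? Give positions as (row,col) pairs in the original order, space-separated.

Step 1: ant0:(3,3)->N->(2,3) | ant1:(1,4)->S->(2,4) | ant2:(0,2)->E->(0,3)
  grid max=3 at (2,4)
Step 2: ant0:(2,3)->E->(2,4) | ant1:(2,4)->W->(2,3) | ant2:(0,3)->E->(0,4)
  grid max=4 at (2,4)
Step 3: ant0:(2,4)->W->(2,3) | ant1:(2,3)->E->(2,4) | ant2:(0,4)->S->(1,4)
  grid max=5 at (2,4)
Step 4: ant0:(2,3)->E->(2,4) | ant1:(2,4)->W->(2,3) | ant2:(1,4)->S->(2,4)
  grid max=8 at (2,4)
Step 5: ant0:(2,4)->W->(2,3) | ant1:(2,3)->E->(2,4) | ant2:(2,4)->W->(2,3)
  grid max=9 at (2,4)

(2,3) (2,4) (2,3)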